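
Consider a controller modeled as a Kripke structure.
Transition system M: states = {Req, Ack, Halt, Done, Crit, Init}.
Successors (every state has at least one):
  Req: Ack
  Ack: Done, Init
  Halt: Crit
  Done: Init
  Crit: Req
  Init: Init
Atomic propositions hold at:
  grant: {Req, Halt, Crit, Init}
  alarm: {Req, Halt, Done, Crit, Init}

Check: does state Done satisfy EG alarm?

Yes

EG alarm: greatest fixpoint, start Z0 = {Req, Halt, Done, Crit, Init}, keep only states in Sat with some successor in Z. Z1 = {Halt, Done, Crit, Init}; Z2 = {Halt, Done, Init}; Z3 = {Done, Init}; fixed.
Sat(EG alarm) = {Done, Init}
Done ∈ Sat(EG alarm) = {Done, Init}, so the formula holds at Done.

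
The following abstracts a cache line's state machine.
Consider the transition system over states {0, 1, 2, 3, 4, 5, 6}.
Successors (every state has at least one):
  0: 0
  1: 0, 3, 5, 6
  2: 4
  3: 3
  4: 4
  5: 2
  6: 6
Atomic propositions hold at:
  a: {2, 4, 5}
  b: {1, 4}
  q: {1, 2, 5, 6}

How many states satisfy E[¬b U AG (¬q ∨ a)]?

Sat(¬b) = {0, 2, 3, 5, 6}
Sat(¬q) = {0, 3, 4}
Sat(¬q ∨ a) = {0, 2, 3, 4, 5}
AG (¬q ∨ a): greatest fixpoint, start Z0 = {0, 2, 3, 4, 5}, keep only states in Sat with every successor in Z. Already a fixed point.
Sat(AG (¬q ∨ a)) = {0, 2, 3, 4, 5}
E[¬b U AG (¬q ∨ a)]: least fixpoint, start Z0 = Sat(AG (¬q ∨ a)) = {0, 2, 3, 4, 5}, add states in Sat(¬b) with some successor in Z. Already a fixed point.
Sat(E[¬b U AG (¬q ∨ a)]) = {0, 2, 3, 4, 5}
|Sat(E[¬b U AG (¬q ∨ a)])| = |{0, 2, 3, 4, 5}| = 5.

5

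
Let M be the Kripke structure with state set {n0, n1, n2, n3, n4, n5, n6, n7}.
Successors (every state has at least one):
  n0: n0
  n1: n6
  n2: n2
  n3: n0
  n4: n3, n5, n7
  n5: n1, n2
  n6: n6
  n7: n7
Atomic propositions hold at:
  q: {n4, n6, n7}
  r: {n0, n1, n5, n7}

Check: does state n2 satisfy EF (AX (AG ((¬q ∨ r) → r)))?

Sat(¬q) = {n0, n1, n2, n3, n5}
Sat(¬q ∨ r) = {n0, n1, n2, n3, n5, n7}
Sat((¬q ∨ r) → r) = {n0, n1, n4, n5, n6, n7}
AG ((¬q ∨ r) → r): greatest fixpoint, start Z0 = {n0, n1, n4, n5, n6, n7}, keep only states in Sat with every successor in Z. Z1 = {n0, n1, n6, n7}; fixed.
Sat(AG ((¬q ∨ r) → r)) = {n0, n1, n6, n7}
Sat(AX (AG ((¬q ∨ r) → r))) = {s : every successor in {n0, n1, n6, n7}} = {n0, n1, n3, n6, n7}
EF (AX (AG ((¬q ∨ r) → r))): least fixpoint, start Z0 = {n0, n1, n3, n6, n7}, add states with some successor in Z. Z1 = {n0, n1, n3, n4, n5, n6, n7}; fixed.
Sat(EF (AX (AG ((¬q ∨ r) → r)))) = {n0, n1, n3, n4, n5, n6, n7}
n2 ∉ Sat(EF (AX (AG ((¬q ∨ r) → r)))) = {n0, n1, n3, n4, n5, n6, n7}, so the formula does not hold at n2.

No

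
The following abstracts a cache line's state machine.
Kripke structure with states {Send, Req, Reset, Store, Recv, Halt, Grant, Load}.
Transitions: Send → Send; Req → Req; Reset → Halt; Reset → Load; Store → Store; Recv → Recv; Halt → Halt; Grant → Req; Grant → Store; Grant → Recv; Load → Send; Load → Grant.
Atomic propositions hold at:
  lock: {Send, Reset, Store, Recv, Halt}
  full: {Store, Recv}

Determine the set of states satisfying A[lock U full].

A[lock U full]: least fixpoint, start Z0 = Sat(full) = {Store, Recv}, add states in Sat(lock) with every successor in Z. Already a fixed point.
Sat(A[lock U full]) = {Store, Recv}

{Store, Recv}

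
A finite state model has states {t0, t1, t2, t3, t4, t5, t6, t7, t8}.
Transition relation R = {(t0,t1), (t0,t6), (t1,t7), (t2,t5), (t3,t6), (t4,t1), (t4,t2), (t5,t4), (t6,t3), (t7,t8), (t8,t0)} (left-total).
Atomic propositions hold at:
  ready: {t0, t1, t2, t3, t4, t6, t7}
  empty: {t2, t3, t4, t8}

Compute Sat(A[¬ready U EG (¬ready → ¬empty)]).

{t0, t2, t3, t4, t5, t6, t8}

Sat(¬ready) = {t5, t8}
Sat(¬empty) = {t0, t1, t5, t6, t7}
Sat(¬ready → ¬empty) = {t0, t1, t2, t3, t4, t5, t6, t7}
EG (¬ready → ¬empty): greatest fixpoint, start Z0 = {t0, t1, t2, t3, t4, t5, t6, t7}, keep only states in Sat with some successor in Z. Z1 = {t0, t1, t2, t3, t4, t5, t6}; Z2 = {t0, t2, t3, t4, t5, t6}; fixed.
Sat(EG (¬ready → ¬empty)) = {t0, t2, t3, t4, t5, t6}
A[¬ready U EG (¬ready → ¬empty)]: least fixpoint, start Z0 = Sat(EG (¬ready → ¬empty)) = {t0, t2, t3, t4, t5, t6}, add states in Sat(¬ready) with every successor in Z. Z1 = {t0, t2, t3, t4, t5, t6, t8}; fixed.
Sat(A[¬ready U EG (¬ready → ¬empty)]) = {t0, t2, t3, t4, t5, t6, t8}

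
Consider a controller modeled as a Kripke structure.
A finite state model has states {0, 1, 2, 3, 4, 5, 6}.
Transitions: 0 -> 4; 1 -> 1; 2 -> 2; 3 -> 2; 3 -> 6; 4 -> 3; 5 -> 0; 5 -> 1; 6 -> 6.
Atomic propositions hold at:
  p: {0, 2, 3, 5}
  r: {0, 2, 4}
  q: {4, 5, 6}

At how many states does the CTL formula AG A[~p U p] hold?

1

Sat(~p) = {1, 4, 6}
A[~p U p]: least fixpoint, start Z0 = Sat(p) = {0, 2, 3, 5}, add states in Sat(~p) with every successor in Z. Z1 = {0, 2, 3, 4, 5}; fixed.
Sat(A[~p U p]) = {0, 2, 3, 4, 5}
AG A[~p U p]: greatest fixpoint, start Z0 = {0, 2, 3, 4, 5}, keep only states in Sat with every successor in Z. Z1 = {0, 2, 4}; Z2 = {0, 2}; Z3 = {2}; fixed.
Sat(AG A[~p U p]) = {2}
|Sat(AG A[~p U p])| = |{2}| = 1.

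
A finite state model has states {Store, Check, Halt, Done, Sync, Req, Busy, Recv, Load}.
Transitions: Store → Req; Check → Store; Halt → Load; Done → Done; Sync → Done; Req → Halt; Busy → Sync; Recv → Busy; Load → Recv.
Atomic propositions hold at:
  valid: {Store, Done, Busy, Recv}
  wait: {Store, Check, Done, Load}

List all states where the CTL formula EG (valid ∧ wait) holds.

{Done}

Sat(valid ∧ wait) = {Store, Done}
EG (valid ∧ wait): greatest fixpoint, start Z0 = {Store, Done}, keep only states in Sat with some successor in Z. Z1 = {Done}; fixed.
Sat(EG (valid ∧ wait)) = {Done}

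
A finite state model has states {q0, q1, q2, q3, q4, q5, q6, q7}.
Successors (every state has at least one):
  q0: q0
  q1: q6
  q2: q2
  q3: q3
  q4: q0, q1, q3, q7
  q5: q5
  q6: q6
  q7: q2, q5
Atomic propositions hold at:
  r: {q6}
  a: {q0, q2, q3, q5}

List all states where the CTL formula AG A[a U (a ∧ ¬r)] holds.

Sat(¬r) = {q0, q1, q2, q3, q4, q5, q7}
Sat(a ∧ ¬r) = {q0, q2, q3, q5}
A[a U (a ∧ ¬r)]: least fixpoint, start Z0 = Sat((a ∧ ¬r)) = {q0, q2, q3, q5}, add states in Sat(a) with every successor in Z. Already a fixed point.
Sat(A[a U (a ∧ ¬r)]) = {q0, q2, q3, q5}
AG A[a U (a ∧ ¬r)]: greatest fixpoint, start Z0 = {q0, q2, q3, q5}, keep only states in Sat with every successor in Z. Already a fixed point.
Sat(AG A[a U (a ∧ ¬r)]) = {q0, q2, q3, q5}

{q0, q2, q3, q5}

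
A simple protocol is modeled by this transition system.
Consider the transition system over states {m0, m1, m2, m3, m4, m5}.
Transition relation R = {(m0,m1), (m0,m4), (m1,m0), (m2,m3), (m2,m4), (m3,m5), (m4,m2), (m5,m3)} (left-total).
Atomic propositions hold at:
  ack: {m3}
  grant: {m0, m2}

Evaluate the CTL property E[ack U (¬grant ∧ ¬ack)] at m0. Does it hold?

Sat(¬grant) = {m1, m3, m4, m5}
Sat(¬ack) = {m0, m1, m2, m4, m5}
Sat(¬grant ∧ ¬ack) = {m1, m4, m5}
E[ack U (¬grant ∧ ¬ack)]: least fixpoint, start Z0 = Sat((¬grant ∧ ¬ack)) = {m1, m4, m5}, add states in Sat(ack) with some successor in Z. Z1 = {m1, m3, m4, m5}; fixed.
Sat(E[ack U (¬grant ∧ ¬ack)]) = {m1, m3, m4, m5}
m0 ∉ Sat(E[ack U (¬grant ∧ ¬ack)]) = {m1, m3, m4, m5}, so the formula does not hold at m0.

No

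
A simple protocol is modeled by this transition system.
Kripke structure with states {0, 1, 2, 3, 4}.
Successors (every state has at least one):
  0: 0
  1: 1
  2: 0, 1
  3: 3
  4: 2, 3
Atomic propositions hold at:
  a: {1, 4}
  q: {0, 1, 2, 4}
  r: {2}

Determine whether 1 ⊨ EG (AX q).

Yes

Sat(AX q) = {s : every successor in {0, 1, 2, 4}} = {0, 1, 2}
EG (AX q): greatest fixpoint, start Z0 = {0, 1, 2}, keep only states in Sat with some successor in Z. Already a fixed point.
Sat(EG (AX q)) = {0, 1, 2}
1 ∈ Sat(EG (AX q)) = {0, 1, 2}, so the formula holds at 1.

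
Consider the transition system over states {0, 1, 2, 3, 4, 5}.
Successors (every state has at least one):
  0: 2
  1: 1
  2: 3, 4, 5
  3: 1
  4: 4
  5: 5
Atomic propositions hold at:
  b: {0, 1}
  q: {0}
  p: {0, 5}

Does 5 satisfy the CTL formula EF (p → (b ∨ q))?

Sat(b ∨ q) = {0, 1}
Sat(p → (b ∨ q)) = {0, 1, 2, 3, 4}
EF (p → (b ∨ q)): least fixpoint, start Z0 = {0, 1, 2, 3, 4}, add states with some successor in Z. Already a fixed point.
Sat(EF (p → (b ∨ q))) = {0, 1, 2, 3, 4}
5 ∉ Sat(EF (p → (b ∨ q))) = {0, 1, 2, 3, 4}, so the formula does not hold at 5.

No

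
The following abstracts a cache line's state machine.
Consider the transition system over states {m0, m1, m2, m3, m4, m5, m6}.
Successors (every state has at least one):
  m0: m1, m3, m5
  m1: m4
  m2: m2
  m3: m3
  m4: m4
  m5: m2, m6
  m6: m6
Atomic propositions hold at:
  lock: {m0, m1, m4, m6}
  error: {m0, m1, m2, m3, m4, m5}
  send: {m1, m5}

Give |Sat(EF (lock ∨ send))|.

5

Sat(lock ∨ send) = {m0, m1, m4, m5, m6}
EF (lock ∨ send): least fixpoint, start Z0 = {m0, m1, m4, m5, m6}, add states with some successor in Z. Already a fixed point.
Sat(EF (lock ∨ send)) = {m0, m1, m4, m5, m6}
|Sat(EF (lock ∨ send))| = |{m0, m1, m4, m5, m6}| = 5.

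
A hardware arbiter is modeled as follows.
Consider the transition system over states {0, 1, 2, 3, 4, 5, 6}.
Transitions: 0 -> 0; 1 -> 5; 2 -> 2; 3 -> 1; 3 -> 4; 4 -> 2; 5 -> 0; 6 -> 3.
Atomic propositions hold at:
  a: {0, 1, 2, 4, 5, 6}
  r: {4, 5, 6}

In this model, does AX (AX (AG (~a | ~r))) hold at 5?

Yes

Sat(~a) = {3}
Sat(~r) = {0, 1, 2, 3}
Sat(~a | ~r) = {0, 1, 2, 3}
AG (~a | ~r): greatest fixpoint, start Z0 = {0, 1, 2, 3}, keep only states in Sat with every successor in Z. Z1 = {0, 2}; fixed.
Sat(AG (~a | ~r)) = {0, 2}
Sat(AX (AG (~a | ~r))) = {s : every successor in {0, 2}} = {0, 2, 4, 5}
Sat(AX (AX (AG (~a | ~r)))) = {s : every successor in {0, 2, 4, 5}} = {0, 1, 2, 4, 5}
5 ∈ Sat(AX (AX (AG (~a | ~r)))) = {0, 1, 2, 4, 5}, so the formula holds at 5.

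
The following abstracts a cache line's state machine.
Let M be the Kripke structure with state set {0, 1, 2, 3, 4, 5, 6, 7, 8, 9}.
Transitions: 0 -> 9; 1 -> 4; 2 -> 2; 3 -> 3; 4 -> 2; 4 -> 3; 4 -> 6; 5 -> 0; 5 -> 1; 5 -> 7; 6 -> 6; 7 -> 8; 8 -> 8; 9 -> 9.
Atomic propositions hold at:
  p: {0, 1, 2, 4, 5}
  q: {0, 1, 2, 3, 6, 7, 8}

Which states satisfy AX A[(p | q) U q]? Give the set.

{1, 2, 3, 4, 5, 6, 7, 8}

Sat(p | q) = {0, 1, 2, 3, 4, 5, 6, 7, 8}
A[(p | q) U q]: least fixpoint, start Z0 = Sat(q) = {0, 1, 2, 3, 6, 7, 8}, add states in Sat(p | q) with every successor in Z. Z1 = {0, 1, 2, 3, 4, 5, 6, 7, 8}; fixed.
Sat(A[(p | q) U q]) = {0, 1, 2, 3, 4, 5, 6, 7, 8}
Sat(AX A[(p | q) U q]) = {s : every successor in {0, 1, 2, 3, 4, 5, 6, 7, 8}} = {1, 2, 3, 4, 5, 6, 7, 8}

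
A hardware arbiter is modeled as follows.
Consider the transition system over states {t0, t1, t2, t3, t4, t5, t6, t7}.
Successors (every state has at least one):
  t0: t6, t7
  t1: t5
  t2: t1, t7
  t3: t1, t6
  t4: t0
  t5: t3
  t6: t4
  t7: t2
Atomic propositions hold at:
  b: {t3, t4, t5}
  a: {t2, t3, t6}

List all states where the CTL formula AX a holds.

{t5, t7}

Sat(AX a) = {s : every successor in {t2, t3, t6}} = {t5, t7}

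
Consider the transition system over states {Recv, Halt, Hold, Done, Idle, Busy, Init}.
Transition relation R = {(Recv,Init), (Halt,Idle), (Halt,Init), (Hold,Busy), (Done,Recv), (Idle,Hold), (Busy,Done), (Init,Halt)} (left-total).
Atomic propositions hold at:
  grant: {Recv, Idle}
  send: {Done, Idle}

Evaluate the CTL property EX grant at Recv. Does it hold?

No

Sat(EX grant) = {s : some successor in {Recv, Idle}} = {Halt, Done}
Recv ∉ Sat(EX grant) = {Halt, Done}, so the formula does not hold at Recv.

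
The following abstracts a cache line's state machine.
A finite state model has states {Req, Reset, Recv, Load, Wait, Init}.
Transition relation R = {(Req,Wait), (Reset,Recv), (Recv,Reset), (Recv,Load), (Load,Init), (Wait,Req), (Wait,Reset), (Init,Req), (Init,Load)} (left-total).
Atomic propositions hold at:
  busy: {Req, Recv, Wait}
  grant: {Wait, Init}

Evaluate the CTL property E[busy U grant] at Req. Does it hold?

E[busy U grant]: least fixpoint, start Z0 = Sat(grant) = {Wait, Init}, add states in Sat(busy) with some successor in Z. Z1 = {Req, Wait, Init}; fixed.
Sat(E[busy U grant]) = {Req, Wait, Init}
Req ∈ Sat(E[busy U grant]) = {Req, Wait, Init}, so the formula holds at Req.

Yes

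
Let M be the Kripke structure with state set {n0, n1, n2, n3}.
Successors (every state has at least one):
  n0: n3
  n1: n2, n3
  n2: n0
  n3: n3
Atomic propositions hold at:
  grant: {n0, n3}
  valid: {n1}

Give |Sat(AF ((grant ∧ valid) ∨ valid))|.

Sat(grant ∧ valid) = ∅
Sat((grant ∧ valid) ∨ valid) = {n1}
AF ((grant ∧ valid) ∨ valid): least fixpoint, start Z0 = {n1}, add states with every successor in Z. Already a fixed point.
Sat(AF ((grant ∧ valid) ∨ valid)) = {n1}
|Sat(AF ((grant ∧ valid) ∨ valid))| = |{n1}| = 1.

1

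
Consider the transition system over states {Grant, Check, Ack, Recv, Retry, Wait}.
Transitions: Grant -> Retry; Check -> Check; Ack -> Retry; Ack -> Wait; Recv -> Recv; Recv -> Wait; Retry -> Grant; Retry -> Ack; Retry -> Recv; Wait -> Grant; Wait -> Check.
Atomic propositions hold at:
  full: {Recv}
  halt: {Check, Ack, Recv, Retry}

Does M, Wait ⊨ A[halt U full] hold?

No

A[halt U full]: least fixpoint, start Z0 = Sat(full) = {Recv}, add states in Sat(halt) with every successor in Z. Already a fixed point.
Sat(A[halt U full]) = {Recv}
Wait ∉ Sat(A[halt U full]) = {Recv}, so the formula does not hold at Wait.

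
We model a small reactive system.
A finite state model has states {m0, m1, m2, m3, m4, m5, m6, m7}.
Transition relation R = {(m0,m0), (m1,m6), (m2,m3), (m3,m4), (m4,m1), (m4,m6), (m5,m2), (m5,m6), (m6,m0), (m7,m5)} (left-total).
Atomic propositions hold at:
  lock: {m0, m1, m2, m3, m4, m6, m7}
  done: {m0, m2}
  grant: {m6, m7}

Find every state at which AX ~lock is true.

Sat(~lock) = {m5}
Sat(AX ~lock) = {s : every successor in {m5}} = {m7}

{m7}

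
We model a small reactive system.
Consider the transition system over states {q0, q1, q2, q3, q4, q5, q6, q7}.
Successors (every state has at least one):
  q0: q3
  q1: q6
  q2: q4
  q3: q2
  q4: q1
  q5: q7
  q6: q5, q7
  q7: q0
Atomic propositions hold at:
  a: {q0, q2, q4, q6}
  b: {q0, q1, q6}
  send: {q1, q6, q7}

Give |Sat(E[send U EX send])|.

4

Sat(EX send) = {s : some successor in {q1, q6, q7}} = {q1, q4, q5, q6}
E[send U EX send]: least fixpoint, start Z0 = Sat(EX send) = {q1, q4, q5, q6}, add states in Sat(send) with some successor in Z. Already a fixed point.
Sat(E[send U EX send]) = {q1, q4, q5, q6}
|Sat(E[send U EX send])| = |{q1, q4, q5, q6}| = 4.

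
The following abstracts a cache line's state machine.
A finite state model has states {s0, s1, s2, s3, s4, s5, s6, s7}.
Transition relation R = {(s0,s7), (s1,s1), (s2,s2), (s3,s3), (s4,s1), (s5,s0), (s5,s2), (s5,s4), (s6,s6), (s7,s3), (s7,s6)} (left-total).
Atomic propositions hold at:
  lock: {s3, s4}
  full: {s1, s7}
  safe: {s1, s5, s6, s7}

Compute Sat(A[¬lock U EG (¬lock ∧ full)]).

{s1}

Sat(¬lock) = {s0, s1, s2, s5, s6, s7}
Sat(¬lock ∧ full) = {s1, s7}
EG (¬lock ∧ full): greatest fixpoint, start Z0 = {s1, s7}, keep only states in Sat with some successor in Z. Z1 = {s1}; fixed.
Sat(EG (¬lock ∧ full)) = {s1}
A[¬lock U EG (¬lock ∧ full)]: least fixpoint, start Z0 = Sat(EG (¬lock ∧ full)) = {s1}, add states in Sat(¬lock) with every successor in Z. Already a fixed point.
Sat(A[¬lock U EG (¬lock ∧ full)]) = {s1}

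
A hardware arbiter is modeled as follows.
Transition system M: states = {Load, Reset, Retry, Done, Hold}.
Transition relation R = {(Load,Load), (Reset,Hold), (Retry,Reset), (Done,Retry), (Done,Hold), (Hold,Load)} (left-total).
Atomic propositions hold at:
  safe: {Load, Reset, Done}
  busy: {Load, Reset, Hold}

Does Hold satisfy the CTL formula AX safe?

Yes

Sat(AX safe) = {s : every successor in {Load, Reset, Done}} = {Load, Retry, Hold}
Hold ∈ Sat(AX safe) = {Load, Retry, Hold}, so the formula holds at Hold.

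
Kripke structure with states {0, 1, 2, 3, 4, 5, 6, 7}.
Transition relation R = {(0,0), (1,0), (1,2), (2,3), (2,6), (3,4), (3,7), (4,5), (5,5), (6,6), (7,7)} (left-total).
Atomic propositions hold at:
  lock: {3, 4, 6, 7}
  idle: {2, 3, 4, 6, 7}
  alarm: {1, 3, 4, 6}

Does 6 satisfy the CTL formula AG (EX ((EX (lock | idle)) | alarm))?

Sat(lock | idle) = {2, 3, 4, 6, 7}
Sat(EX (lock | idle)) = {s : some successor in {2, 3, 4, 6, 7}} = {1, 2, 3, 6, 7}
Sat((EX (lock | idle)) | alarm) = {1, 2, 3, 4, 6, 7}
Sat(EX ((EX (lock | idle)) | alarm)) = {s : some successor in {1, 2, 3, 4, 6, 7}} = {1, 2, 3, 6, 7}
AG (EX ((EX (lock | idle)) | alarm)): greatest fixpoint, start Z0 = {1, 2, 3, 6, 7}, keep only states in Sat with every successor in Z. Z1 = {2, 6, 7}; Z2 = {6, 7}; fixed.
Sat(AG (EX ((EX (lock | idle)) | alarm))) = {6, 7}
6 ∈ Sat(AG (EX ((EX (lock | idle)) | alarm))) = {6, 7}, so the formula holds at 6.

Yes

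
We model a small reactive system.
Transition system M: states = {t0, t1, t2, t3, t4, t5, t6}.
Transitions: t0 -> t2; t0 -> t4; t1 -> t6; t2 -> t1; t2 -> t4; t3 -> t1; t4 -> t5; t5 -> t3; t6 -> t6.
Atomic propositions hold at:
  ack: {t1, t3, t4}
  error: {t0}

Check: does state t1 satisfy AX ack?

No

Sat(AX ack) = {s : every successor in {t1, t3, t4}} = {t2, t3, t5}
t1 ∉ Sat(AX ack) = {t2, t3, t5}, so the formula does not hold at t1.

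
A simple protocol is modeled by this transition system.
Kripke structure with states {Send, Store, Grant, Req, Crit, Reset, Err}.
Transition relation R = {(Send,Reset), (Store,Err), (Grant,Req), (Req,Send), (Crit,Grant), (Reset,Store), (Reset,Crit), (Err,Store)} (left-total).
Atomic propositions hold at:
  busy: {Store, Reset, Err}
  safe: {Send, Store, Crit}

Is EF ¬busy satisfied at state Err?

No

Sat(¬busy) = {Send, Grant, Req, Crit}
EF ¬busy: least fixpoint, start Z0 = {Send, Grant, Req, Crit}, add states with some successor in Z. Z1 = {Send, Grant, Req, Crit, Reset}; fixed.
Sat(EF ¬busy) = {Send, Grant, Req, Crit, Reset}
Err ∉ Sat(EF ¬busy) = {Send, Grant, Req, Crit, Reset}, so the formula does not hold at Err.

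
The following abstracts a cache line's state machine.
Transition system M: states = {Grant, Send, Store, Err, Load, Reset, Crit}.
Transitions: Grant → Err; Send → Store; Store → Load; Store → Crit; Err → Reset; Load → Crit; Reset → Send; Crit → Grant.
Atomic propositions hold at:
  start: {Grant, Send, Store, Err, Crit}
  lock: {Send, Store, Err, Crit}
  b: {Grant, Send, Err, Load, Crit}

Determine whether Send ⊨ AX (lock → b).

Sat(lock → b) = {Grant, Send, Err, Load, Reset, Crit}
Sat(AX (lock → b)) = {s : every successor in {Grant, Send, Err, Load, Reset, Crit}} = {Grant, Store, Err, Load, Reset, Crit}
Send ∉ Sat(AX (lock → b)) = {Grant, Store, Err, Load, Reset, Crit}, so the formula does not hold at Send.

No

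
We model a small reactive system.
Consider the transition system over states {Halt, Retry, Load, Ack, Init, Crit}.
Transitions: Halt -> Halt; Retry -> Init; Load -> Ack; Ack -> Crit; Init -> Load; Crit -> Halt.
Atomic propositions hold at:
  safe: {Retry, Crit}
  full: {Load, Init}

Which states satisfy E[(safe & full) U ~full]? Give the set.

{Halt, Retry, Ack, Crit}

Sat(safe & full) = ∅
Sat(~full) = {Halt, Retry, Ack, Crit}
E[(safe & full) U ~full]: least fixpoint, start Z0 = Sat(~full) = {Halt, Retry, Ack, Crit}, add states in Sat(safe & full) with some successor in Z. Already a fixed point.
Sat(E[(safe & full) U ~full]) = {Halt, Retry, Ack, Crit}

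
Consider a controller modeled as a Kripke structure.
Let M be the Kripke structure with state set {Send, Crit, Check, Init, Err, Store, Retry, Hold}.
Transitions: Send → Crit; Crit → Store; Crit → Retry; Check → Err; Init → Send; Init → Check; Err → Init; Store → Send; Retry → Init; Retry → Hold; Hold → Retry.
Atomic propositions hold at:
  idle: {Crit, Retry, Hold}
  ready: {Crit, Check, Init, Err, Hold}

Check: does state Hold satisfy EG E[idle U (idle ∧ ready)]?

Yes

Sat(idle ∧ ready) = {Crit, Hold}
E[idle U (idle ∧ ready)]: least fixpoint, start Z0 = Sat((idle ∧ ready)) = {Crit, Hold}, add states in Sat(idle) with some successor in Z. Z1 = {Crit, Retry, Hold}; fixed.
Sat(E[idle U (idle ∧ ready)]) = {Crit, Retry, Hold}
EG E[idle U (idle ∧ ready)]: greatest fixpoint, start Z0 = {Crit, Retry, Hold}, keep only states in Sat with some successor in Z. Already a fixed point.
Sat(EG E[idle U (idle ∧ ready)]) = {Crit, Retry, Hold}
Hold ∈ Sat(EG E[idle U (idle ∧ ready)]) = {Crit, Retry, Hold}, so the formula holds at Hold.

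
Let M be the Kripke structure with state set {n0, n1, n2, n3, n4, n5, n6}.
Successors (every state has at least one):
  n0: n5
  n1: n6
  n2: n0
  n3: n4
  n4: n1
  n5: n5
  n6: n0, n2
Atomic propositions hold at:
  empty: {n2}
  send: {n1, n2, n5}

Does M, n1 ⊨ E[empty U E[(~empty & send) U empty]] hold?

No

Sat(~empty) = {n0, n1, n3, n4, n5, n6}
Sat(~empty & send) = {n1, n5}
E[(~empty & send) U empty]: least fixpoint, start Z0 = Sat(empty) = {n2}, add states in Sat(~empty & send) with some successor in Z. Already a fixed point.
Sat(E[(~empty & send) U empty]) = {n2}
E[empty U E[(~empty & send) U empty]]: least fixpoint, start Z0 = Sat(E[(~empty & send) U empty]) = {n2}, add states in Sat(empty) with some successor in Z. Already a fixed point.
Sat(E[empty U E[(~empty & send) U empty]]) = {n2}
n1 ∉ Sat(E[empty U E[(~empty & send) U empty]]) = {n2}, so the formula does not hold at n1.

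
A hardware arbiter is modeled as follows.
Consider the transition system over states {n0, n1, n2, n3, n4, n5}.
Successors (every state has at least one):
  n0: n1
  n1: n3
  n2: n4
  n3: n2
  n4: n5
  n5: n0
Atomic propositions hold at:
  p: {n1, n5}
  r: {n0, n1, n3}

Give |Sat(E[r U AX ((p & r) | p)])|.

2

Sat(p & r) = {n1}
Sat((p & r) | p) = {n1, n5}
Sat(AX ((p & r) | p)) = {s : every successor in {n1, n5}} = {n0, n4}
E[r U AX ((p & r) | p)]: least fixpoint, start Z0 = Sat(AX ((p & r) | p)) = {n0, n4}, add states in Sat(r) with some successor in Z. Already a fixed point.
Sat(E[r U AX ((p & r) | p)]) = {n0, n4}
|Sat(E[r U AX ((p & r) | p)])| = |{n0, n4}| = 2.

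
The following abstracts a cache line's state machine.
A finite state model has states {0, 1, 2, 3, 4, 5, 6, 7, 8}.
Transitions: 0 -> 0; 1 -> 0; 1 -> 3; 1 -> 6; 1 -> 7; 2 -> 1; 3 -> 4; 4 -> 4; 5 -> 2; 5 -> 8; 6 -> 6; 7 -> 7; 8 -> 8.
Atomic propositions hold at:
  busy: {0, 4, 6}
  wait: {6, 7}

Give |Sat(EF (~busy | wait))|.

Sat(~busy) = {1, 2, 3, 5, 7, 8}
Sat(~busy | wait) = {1, 2, 3, 5, 6, 7, 8}
EF (~busy | wait): least fixpoint, start Z0 = {1, 2, 3, 5, 6, 7, 8}, add states with some successor in Z. Already a fixed point.
Sat(EF (~busy | wait)) = {1, 2, 3, 5, 6, 7, 8}
|Sat(EF (~busy | wait))| = |{1, 2, 3, 5, 6, 7, 8}| = 7.

7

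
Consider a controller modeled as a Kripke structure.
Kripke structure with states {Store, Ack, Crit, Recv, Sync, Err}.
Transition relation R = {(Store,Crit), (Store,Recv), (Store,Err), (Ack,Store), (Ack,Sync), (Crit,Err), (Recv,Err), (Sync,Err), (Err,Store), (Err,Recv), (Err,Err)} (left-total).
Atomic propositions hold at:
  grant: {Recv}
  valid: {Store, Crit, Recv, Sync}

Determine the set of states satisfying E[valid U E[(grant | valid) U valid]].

Sat(grant | valid) = {Store, Crit, Recv, Sync}
E[(grant | valid) U valid]: least fixpoint, start Z0 = Sat(valid) = {Store, Crit, Recv, Sync}, add states in Sat(grant | valid) with some successor in Z. Already a fixed point.
Sat(E[(grant | valid) U valid]) = {Store, Crit, Recv, Sync}
E[valid U E[(grant | valid) U valid]]: least fixpoint, start Z0 = Sat(E[(grant | valid) U valid]) = {Store, Crit, Recv, Sync}, add states in Sat(valid) with some successor in Z. Already a fixed point.
Sat(E[valid U E[(grant | valid) U valid]]) = {Store, Crit, Recv, Sync}

{Store, Crit, Recv, Sync}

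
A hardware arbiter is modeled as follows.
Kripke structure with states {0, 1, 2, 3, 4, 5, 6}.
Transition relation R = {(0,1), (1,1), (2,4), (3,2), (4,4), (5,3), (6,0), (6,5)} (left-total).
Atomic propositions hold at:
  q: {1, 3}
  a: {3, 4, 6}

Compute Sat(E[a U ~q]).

Sat(~q) = {0, 2, 4, 5, 6}
E[a U ~q]: least fixpoint, start Z0 = Sat(~q) = {0, 2, 4, 5, 6}, add states in Sat(a) with some successor in Z. Z1 = {0, 2, 3, 4, 5, 6}; fixed.
Sat(E[a U ~q]) = {0, 2, 3, 4, 5, 6}

{0, 2, 3, 4, 5, 6}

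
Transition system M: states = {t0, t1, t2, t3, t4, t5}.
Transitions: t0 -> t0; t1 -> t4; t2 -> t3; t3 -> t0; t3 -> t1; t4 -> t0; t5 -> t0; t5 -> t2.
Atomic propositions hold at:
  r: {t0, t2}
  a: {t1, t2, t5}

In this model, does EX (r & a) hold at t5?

Yes

Sat(r & a) = {t2}
Sat(EX (r & a)) = {s : some successor in {t2}} = {t5}
t5 ∈ Sat(EX (r & a)) = {t5}, so the formula holds at t5.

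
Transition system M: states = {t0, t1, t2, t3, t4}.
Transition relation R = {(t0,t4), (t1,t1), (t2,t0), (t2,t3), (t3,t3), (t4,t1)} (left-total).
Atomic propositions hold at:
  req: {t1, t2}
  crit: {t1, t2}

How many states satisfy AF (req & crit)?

4

Sat(req & crit) = {t1, t2}
AF (req & crit): least fixpoint, start Z0 = {t1, t2}, add states with every successor in Z. Z1 = {t1, t2, t4}; Z2 = {t0, t1, t2, t4}; fixed.
Sat(AF (req & crit)) = {t0, t1, t2, t4}
|Sat(AF (req & crit))| = |{t0, t1, t2, t4}| = 4.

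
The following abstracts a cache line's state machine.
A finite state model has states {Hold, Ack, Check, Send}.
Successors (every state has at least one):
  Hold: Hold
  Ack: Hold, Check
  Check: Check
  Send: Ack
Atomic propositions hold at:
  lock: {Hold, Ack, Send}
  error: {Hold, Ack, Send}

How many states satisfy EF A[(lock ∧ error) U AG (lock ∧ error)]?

Sat(lock ∧ error) = {Hold, Ack, Send}
AG (lock ∧ error): greatest fixpoint, start Z0 = {Hold, Ack, Send}, keep only states in Sat with every successor in Z. Z1 = {Hold, Send}; Z2 = {Hold}; fixed.
Sat(AG (lock ∧ error)) = {Hold}
A[(lock ∧ error) U AG (lock ∧ error)]: least fixpoint, start Z0 = Sat(AG (lock ∧ error)) = {Hold}, add states in Sat(lock ∧ error) with every successor in Z. Already a fixed point.
Sat(A[(lock ∧ error) U AG (lock ∧ error)]) = {Hold}
EF A[(lock ∧ error) U AG (lock ∧ error)]: least fixpoint, start Z0 = {Hold}, add states with some successor in Z. Z1 = {Hold, Ack}; Z2 = {Hold, Ack, Send}; fixed.
Sat(EF A[(lock ∧ error) U AG (lock ∧ error)]) = {Hold, Ack, Send}
|Sat(EF A[(lock ∧ error) U AG (lock ∧ error)])| = |{Hold, Ack, Send}| = 3.

3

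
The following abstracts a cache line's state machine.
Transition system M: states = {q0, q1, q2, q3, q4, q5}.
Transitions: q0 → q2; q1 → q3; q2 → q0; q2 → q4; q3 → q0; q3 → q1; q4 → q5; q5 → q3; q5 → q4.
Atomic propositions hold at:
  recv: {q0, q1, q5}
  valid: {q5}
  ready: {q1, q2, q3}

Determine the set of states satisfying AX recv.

Sat(AX recv) = {s : every successor in {q0, q1, q5}} = {q3, q4}

{q3, q4}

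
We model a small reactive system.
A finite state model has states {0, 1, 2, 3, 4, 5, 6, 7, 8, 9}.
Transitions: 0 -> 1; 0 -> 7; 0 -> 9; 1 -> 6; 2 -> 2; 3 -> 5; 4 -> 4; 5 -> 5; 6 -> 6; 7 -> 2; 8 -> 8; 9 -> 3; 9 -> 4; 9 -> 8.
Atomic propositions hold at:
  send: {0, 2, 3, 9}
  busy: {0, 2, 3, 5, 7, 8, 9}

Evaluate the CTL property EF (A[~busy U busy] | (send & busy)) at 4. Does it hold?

Sat(~busy) = {1, 4, 6}
A[~busy U busy]: least fixpoint, start Z0 = Sat(busy) = {0, 2, 3, 5, 7, 8, 9}, add states in Sat(~busy) with every successor in Z. Already a fixed point.
Sat(A[~busy U busy]) = {0, 2, 3, 5, 7, 8, 9}
Sat(send & busy) = {0, 2, 3, 9}
Sat(A[~busy U busy] | (send & busy)) = {0, 2, 3, 5, 7, 8, 9}
EF (A[~busy U busy] | (send & busy)): least fixpoint, start Z0 = {0, 2, 3, 5, 7, 8, 9}, add states with some successor in Z. Already a fixed point.
Sat(EF (A[~busy U busy] | (send & busy))) = {0, 2, 3, 5, 7, 8, 9}
4 ∉ Sat(EF (A[~busy U busy] | (send & busy))) = {0, 2, 3, 5, 7, 8, 9}, so the formula does not hold at 4.

No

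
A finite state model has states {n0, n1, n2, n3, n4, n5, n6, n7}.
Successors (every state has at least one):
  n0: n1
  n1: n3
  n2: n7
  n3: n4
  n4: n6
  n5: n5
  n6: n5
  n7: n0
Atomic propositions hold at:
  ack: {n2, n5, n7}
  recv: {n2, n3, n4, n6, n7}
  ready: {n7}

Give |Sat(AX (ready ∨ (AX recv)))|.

Sat(AX recv) = {s : every successor in {n2, n3, n4, n6, n7}} = {n1, n2, n3, n4}
Sat(ready ∨ (AX recv)) = {n1, n2, n3, n4, n7}
Sat(AX (ready ∨ (AX recv))) = {s : every successor in {n1, n2, n3, n4, n7}} = {n0, n1, n2, n3}
|Sat(AX (ready ∨ (AX recv)))| = |{n0, n1, n2, n3}| = 4.

4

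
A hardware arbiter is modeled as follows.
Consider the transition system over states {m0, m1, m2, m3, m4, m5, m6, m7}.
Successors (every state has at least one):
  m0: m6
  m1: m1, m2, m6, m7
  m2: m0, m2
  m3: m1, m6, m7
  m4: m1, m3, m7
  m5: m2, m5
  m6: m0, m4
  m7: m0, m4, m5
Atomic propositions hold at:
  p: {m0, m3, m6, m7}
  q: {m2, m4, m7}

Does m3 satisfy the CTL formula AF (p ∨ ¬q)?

Yes

Sat(¬q) = {m0, m1, m3, m5, m6}
Sat(p ∨ ¬q) = {m0, m1, m3, m5, m6, m7}
AF (p ∨ ¬q): least fixpoint, start Z0 = {m0, m1, m3, m5, m6, m7}, add states with every successor in Z. Z1 = {m0, m1, m3, m4, m5, m6, m7}; fixed.
Sat(AF (p ∨ ¬q)) = {m0, m1, m3, m4, m5, m6, m7}
m3 ∈ Sat(AF (p ∨ ¬q)) = {m0, m1, m3, m4, m5, m6, m7}, so the formula holds at m3.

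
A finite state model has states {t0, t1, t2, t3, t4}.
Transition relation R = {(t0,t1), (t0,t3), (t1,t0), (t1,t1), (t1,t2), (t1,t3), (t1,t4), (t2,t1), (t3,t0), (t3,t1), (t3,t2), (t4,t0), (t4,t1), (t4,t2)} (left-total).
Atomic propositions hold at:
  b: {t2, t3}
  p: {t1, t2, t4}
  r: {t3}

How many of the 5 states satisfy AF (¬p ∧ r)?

Sat(¬p) = {t0, t3}
Sat(¬p ∧ r) = {t3}
AF (¬p ∧ r): least fixpoint, start Z0 = {t3}, add states with every successor in Z. Already a fixed point.
Sat(AF (¬p ∧ r)) = {t3}
|Sat(AF (¬p ∧ r))| = |{t3}| = 1.

1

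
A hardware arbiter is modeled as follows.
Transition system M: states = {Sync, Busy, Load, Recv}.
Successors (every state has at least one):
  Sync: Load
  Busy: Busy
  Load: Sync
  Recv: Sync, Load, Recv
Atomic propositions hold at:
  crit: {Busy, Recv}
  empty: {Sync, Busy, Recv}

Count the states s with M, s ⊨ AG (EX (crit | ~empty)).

Sat(~empty) = {Load}
Sat(crit | ~empty) = {Busy, Load, Recv}
Sat(EX (crit | ~empty)) = {s : some successor in {Busy, Load, Recv}} = {Sync, Busy, Recv}
AG (EX (crit | ~empty)): greatest fixpoint, start Z0 = {Sync, Busy, Recv}, keep only states in Sat with every successor in Z. Z1 = {Busy}; fixed.
Sat(AG (EX (crit | ~empty))) = {Busy}
|Sat(AG (EX (crit | ~empty)))| = |{Busy}| = 1.

1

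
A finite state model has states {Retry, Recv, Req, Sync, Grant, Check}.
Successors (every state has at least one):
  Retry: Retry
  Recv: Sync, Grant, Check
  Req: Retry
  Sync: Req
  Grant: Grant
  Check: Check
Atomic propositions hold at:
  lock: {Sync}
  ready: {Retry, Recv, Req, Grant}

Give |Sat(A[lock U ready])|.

5

A[lock U ready]: least fixpoint, start Z0 = Sat(ready) = {Retry, Recv, Req, Grant}, add states in Sat(lock) with every successor in Z. Z1 = {Retry, Recv, Req, Sync, Grant}; fixed.
Sat(A[lock U ready]) = {Retry, Recv, Req, Sync, Grant}
|Sat(A[lock U ready])| = |{Retry, Recv, Req, Sync, Grant}| = 5.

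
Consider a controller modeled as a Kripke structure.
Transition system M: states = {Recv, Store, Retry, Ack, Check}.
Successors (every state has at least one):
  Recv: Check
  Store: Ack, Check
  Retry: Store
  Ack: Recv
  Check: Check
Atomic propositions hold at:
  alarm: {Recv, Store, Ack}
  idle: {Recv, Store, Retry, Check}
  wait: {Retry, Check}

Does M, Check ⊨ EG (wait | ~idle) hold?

Yes

Sat(~idle) = {Ack}
Sat(wait | ~idle) = {Retry, Ack, Check}
EG (wait | ~idle): greatest fixpoint, start Z0 = {Retry, Ack, Check}, keep only states in Sat with some successor in Z. Z1 = {Check}; fixed.
Sat(EG (wait | ~idle)) = {Check}
Check ∈ Sat(EG (wait | ~idle)) = {Check}, so the formula holds at Check.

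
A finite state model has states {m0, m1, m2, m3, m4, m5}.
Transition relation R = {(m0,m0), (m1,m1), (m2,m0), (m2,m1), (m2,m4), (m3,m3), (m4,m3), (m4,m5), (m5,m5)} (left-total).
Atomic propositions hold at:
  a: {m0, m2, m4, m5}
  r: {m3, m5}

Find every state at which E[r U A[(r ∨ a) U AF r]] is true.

{m3, m4, m5}

Sat(r ∨ a) = {m0, m2, m3, m4, m5}
AF r: least fixpoint, start Z0 = {m3, m5}, add states with every successor in Z. Z1 = {m3, m4, m5}; fixed.
Sat(AF r) = {m3, m4, m5}
A[(r ∨ a) U AF r]: least fixpoint, start Z0 = Sat(AF r) = {m3, m4, m5}, add states in Sat(r ∨ a) with every successor in Z. Already a fixed point.
Sat(A[(r ∨ a) U AF r]) = {m3, m4, m5}
E[r U A[(r ∨ a) U AF r]]: least fixpoint, start Z0 = Sat(A[(r ∨ a) U AF r]) = {m3, m4, m5}, add states in Sat(r) with some successor in Z. Already a fixed point.
Sat(E[r U A[(r ∨ a) U AF r]]) = {m3, m4, m5}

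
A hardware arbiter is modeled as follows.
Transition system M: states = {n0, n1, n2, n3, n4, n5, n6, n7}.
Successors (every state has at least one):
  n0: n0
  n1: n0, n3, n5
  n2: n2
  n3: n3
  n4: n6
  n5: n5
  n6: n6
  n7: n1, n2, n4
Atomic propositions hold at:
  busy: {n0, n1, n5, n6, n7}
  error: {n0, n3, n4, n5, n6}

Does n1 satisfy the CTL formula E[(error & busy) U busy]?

Sat(error & busy) = {n0, n5, n6}
E[(error & busy) U busy]: least fixpoint, start Z0 = Sat(busy) = {n0, n1, n5, n6, n7}, add states in Sat(error & busy) with some successor in Z. Already a fixed point.
Sat(E[(error & busy) U busy]) = {n0, n1, n5, n6, n7}
n1 ∈ Sat(E[(error & busy) U busy]) = {n0, n1, n5, n6, n7}, so the formula holds at n1.

Yes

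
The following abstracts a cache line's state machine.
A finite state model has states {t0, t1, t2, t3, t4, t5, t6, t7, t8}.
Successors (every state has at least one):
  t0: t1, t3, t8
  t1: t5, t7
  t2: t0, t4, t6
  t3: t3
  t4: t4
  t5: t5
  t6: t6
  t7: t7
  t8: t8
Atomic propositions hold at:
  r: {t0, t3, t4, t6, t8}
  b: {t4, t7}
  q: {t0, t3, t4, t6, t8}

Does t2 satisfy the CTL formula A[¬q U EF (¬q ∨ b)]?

Sat(¬q) = {t1, t2, t5, t7}
Sat(¬q ∨ b) = {t1, t2, t4, t5, t7}
EF (¬q ∨ b): least fixpoint, start Z0 = {t1, t2, t4, t5, t7}, add states with some successor in Z. Z1 = {t0, t1, t2, t4, t5, t7}; fixed.
Sat(EF (¬q ∨ b)) = {t0, t1, t2, t4, t5, t7}
A[¬q U EF (¬q ∨ b)]: least fixpoint, start Z0 = Sat(EF (¬q ∨ b)) = {t0, t1, t2, t4, t5, t7}, add states in Sat(¬q) with every successor in Z. Already a fixed point.
Sat(A[¬q U EF (¬q ∨ b)]) = {t0, t1, t2, t4, t5, t7}
t2 ∈ Sat(A[¬q U EF (¬q ∨ b)]) = {t0, t1, t2, t4, t5, t7}, so the formula holds at t2.

Yes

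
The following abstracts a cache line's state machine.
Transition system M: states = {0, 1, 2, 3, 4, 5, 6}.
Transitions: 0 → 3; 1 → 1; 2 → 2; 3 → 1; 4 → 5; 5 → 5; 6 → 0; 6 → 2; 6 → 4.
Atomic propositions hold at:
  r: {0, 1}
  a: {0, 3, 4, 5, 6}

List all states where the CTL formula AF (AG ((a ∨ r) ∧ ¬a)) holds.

Sat(a ∨ r) = {0, 1, 3, 4, 5, 6}
Sat(¬a) = {1, 2}
Sat((a ∨ r) ∧ ¬a) = {1}
AG ((a ∨ r) ∧ ¬a): greatest fixpoint, start Z0 = {1}, keep only states in Sat with every successor in Z. Already a fixed point.
Sat(AG ((a ∨ r) ∧ ¬a)) = {1}
AF (AG ((a ∨ r) ∧ ¬a)): least fixpoint, start Z0 = {1}, add states with every successor in Z. Z1 = {1, 3}; Z2 = {0, 1, 3}; fixed.
Sat(AF (AG ((a ∨ r) ∧ ¬a))) = {0, 1, 3}

{0, 1, 3}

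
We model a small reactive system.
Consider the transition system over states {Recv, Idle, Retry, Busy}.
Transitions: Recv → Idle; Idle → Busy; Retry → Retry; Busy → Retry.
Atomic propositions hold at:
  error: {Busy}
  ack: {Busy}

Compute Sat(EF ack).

EF ack: least fixpoint, start Z0 = {Busy}, add states with some successor in Z. Z1 = {Idle, Busy}; Z2 = {Recv, Idle, Busy}; fixed.
Sat(EF ack) = {Recv, Idle, Busy}

{Recv, Idle, Busy}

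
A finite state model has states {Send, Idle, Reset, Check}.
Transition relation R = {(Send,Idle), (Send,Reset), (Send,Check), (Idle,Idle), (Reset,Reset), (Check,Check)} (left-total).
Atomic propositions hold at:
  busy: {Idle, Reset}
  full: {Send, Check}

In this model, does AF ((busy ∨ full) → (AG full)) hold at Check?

Yes

Sat(busy ∨ full) = {Send, Idle, Reset, Check}
AG full: greatest fixpoint, start Z0 = {Send, Check}, keep only states in Sat with every successor in Z. Z1 = {Check}; fixed.
Sat(AG full) = {Check}
Sat((busy ∨ full) → (AG full)) = {Check}
AF ((busy ∨ full) → (AG full)): least fixpoint, start Z0 = {Check}, add states with every successor in Z. Already a fixed point.
Sat(AF ((busy ∨ full) → (AG full))) = {Check}
Check ∈ Sat(AF ((busy ∨ full) → (AG full))) = {Check}, so the formula holds at Check.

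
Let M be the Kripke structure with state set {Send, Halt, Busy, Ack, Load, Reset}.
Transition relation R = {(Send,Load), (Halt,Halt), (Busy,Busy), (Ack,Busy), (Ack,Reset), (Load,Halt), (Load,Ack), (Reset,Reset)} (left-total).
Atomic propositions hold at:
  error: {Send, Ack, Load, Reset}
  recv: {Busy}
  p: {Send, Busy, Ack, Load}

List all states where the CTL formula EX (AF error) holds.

{Send, Ack, Load, Reset}

AF error: least fixpoint, start Z0 = {Send, Ack, Load, Reset}, add states with every successor in Z. Already a fixed point.
Sat(AF error) = {Send, Ack, Load, Reset}
Sat(EX (AF error)) = {s : some successor in {Send, Ack, Load, Reset}} = {Send, Ack, Load, Reset}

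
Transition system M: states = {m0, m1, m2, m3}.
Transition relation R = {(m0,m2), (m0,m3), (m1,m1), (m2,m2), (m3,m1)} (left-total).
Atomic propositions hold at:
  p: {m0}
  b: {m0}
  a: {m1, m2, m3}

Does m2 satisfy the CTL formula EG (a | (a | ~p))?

Sat(~p) = {m1, m2, m3}
Sat(a | ~p) = {m1, m2, m3}
Sat(a | (a | ~p)) = {m1, m2, m3}
EG (a | (a | ~p)): greatest fixpoint, start Z0 = {m1, m2, m3}, keep only states in Sat with some successor in Z. Already a fixed point.
Sat(EG (a | (a | ~p))) = {m1, m2, m3}
m2 ∈ Sat(EG (a | (a | ~p))) = {m1, m2, m3}, so the formula holds at m2.

Yes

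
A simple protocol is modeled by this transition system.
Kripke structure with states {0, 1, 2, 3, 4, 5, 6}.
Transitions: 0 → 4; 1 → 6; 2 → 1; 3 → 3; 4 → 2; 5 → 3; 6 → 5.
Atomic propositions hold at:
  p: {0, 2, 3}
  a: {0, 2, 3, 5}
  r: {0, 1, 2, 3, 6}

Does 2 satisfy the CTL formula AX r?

Sat(AX r) = {s : every successor in {0, 1, 2, 3, 6}} = {1, 2, 3, 4, 5}
2 ∈ Sat(AX r) = {1, 2, 3, 4, 5}, so the formula holds at 2.

Yes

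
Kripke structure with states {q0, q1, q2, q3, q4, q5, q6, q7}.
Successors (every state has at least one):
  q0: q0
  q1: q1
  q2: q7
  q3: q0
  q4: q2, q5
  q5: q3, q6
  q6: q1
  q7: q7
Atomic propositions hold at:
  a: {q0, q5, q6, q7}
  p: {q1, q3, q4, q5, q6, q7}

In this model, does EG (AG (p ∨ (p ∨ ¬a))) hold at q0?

No

Sat(¬a) = {q1, q2, q3, q4}
Sat(p ∨ ¬a) = {q1, q2, q3, q4, q5, q6, q7}
Sat(p ∨ (p ∨ ¬a)) = {q1, q2, q3, q4, q5, q6, q7}
AG (p ∨ (p ∨ ¬a)): greatest fixpoint, start Z0 = {q1, q2, q3, q4, q5, q6, q7}, keep only states in Sat with every successor in Z. Z1 = {q1, q2, q4, q5, q6, q7}; Z2 = {q1, q2, q4, q6, q7}; Z3 = {q1, q2, q6, q7}; fixed.
Sat(AG (p ∨ (p ∨ ¬a))) = {q1, q2, q6, q7}
EG (AG (p ∨ (p ∨ ¬a))): greatest fixpoint, start Z0 = {q1, q2, q6, q7}, keep only states in Sat with some successor in Z. Already a fixed point.
Sat(EG (AG (p ∨ (p ∨ ¬a)))) = {q1, q2, q6, q7}
q0 ∉ Sat(EG (AG (p ∨ (p ∨ ¬a)))) = {q1, q2, q6, q7}, so the formula does not hold at q0.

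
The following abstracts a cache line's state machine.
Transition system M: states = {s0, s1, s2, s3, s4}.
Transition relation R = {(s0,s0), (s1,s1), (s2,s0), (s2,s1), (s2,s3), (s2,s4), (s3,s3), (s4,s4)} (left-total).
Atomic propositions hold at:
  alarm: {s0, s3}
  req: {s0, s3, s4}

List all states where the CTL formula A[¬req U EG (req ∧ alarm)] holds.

{s0, s3}

Sat(¬req) = {s1, s2}
Sat(req ∧ alarm) = {s0, s3}
EG (req ∧ alarm): greatest fixpoint, start Z0 = {s0, s3}, keep only states in Sat with some successor in Z. Already a fixed point.
Sat(EG (req ∧ alarm)) = {s0, s3}
A[¬req U EG (req ∧ alarm)]: least fixpoint, start Z0 = Sat(EG (req ∧ alarm)) = {s0, s3}, add states in Sat(¬req) with every successor in Z. Already a fixed point.
Sat(A[¬req U EG (req ∧ alarm)]) = {s0, s3}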